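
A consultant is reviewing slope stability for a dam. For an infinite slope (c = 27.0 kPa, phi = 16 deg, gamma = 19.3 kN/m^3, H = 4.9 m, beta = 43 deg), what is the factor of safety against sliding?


Using Fs = c / (gamma*H*sin(beta)*cos(beta)) + tan(phi)/tan(beta)
Cohesion contribution = 27.0 / (19.3*4.9*sin(43)*cos(43))
Cohesion contribution = 0.5724
Friction contribution = tan(16)/tan(43) = 0.307497
Fs = 0.5724 + 0.307497
Fs = 0.88


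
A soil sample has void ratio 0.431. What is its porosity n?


Using the relation n = e / (1 + e)
n = 0.431 / (1 + 0.431)
n = 0.431 / 1.431
n = 0.3012


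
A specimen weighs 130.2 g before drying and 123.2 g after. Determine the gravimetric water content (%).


Using w = (m_wet - m_dry) / m_dry * 100
m_wet - m_dry = 130.2 - 123.2 = 7.0 g
w = 7.0 / 123.2 * 100
w = 5.68 %


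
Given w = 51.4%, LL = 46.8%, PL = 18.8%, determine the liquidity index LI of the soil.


Result: 1.164

Derivation:
First compute the plasticity index:
PI = LL - PL = 46.8 - 18.8 = 28.0
Then compute the liquidity index:
LI = (w - PL) / PI
LI = (51.4 - 18.8) / 28.0
LI = 1.164


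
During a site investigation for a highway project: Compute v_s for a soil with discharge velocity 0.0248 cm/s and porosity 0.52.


Result: 0.04769 cm/s

Derivation:
Using v_s = v_d / n
v_s = 0.0248 / 0.52
v_s = 0.04769 cm/s


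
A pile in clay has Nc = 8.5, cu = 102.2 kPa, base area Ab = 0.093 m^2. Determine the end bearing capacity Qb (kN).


Result: 80.79 kN

Derivation:
Using Qb = Nc * cu * Ab
Qb = 8.5 * 102.2 * 0.093
Qb = 80.79 kN


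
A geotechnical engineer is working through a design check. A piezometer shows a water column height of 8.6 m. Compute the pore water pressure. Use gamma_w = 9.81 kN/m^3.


Using u = gamma_w * h_w
u = 9.81 * 8.6
u = 84.37 kPa


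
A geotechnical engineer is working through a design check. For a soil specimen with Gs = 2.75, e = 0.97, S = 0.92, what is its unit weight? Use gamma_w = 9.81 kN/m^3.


Result: 18.138 kN/m^3

Derivation:
Using gamma = gamma_w * (Gs + S*e) / (1 + e)
Numerator: Gs + S*e = 2.75 + 0.92*0.97 = 3.6424
Denominator: 1 + e = 1 + 0.97 = 1.97
gamma = 9.81 * 3.6424 / 1.97
gamma = 18.138 kN/m^3


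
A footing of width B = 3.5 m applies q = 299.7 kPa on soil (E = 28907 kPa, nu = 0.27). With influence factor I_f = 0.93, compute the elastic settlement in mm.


Result: 31.287 mm

Derivation:
Using Se = q * B * (1 - nu^2) * I_f / E
1 - nu^2 = 1 - 0.27^2 = 0.9271
Se = 299.7 * 3.5 * 0.9271 * 0.93 / 28907
Se = 0.031287 m
Convert to mm: Se = 0.031287 * 1000 = 31.287 mm


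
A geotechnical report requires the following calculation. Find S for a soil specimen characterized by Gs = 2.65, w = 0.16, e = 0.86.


Result: 0.493

Derivation:
Using S = Gs * w / e
S = 2.65 * 0.16 / 0.86
S = 0.493


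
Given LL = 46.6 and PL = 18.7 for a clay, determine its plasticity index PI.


Result: 27.9

Derivation:
Using PI = LL - PL
PI = 46.6 - 18.7
PI = 27.9


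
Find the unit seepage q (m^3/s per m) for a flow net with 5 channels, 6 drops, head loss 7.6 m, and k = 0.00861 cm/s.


Convert k to m/s for unit consistency with H:
k = 0.00861 cm/s = 0.00861 / 100 m/s = 8.61e-05 m/s
Using q = k * H * Nf / Nd
Nf / Nd = 5 / 6 = 0.8333
q = 8.61e-05 * 7.6 * 0.8333
q = 0.0005453 m^3/s per m


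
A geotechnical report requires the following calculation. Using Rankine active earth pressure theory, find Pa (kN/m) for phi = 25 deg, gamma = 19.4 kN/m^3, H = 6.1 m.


Compute active earth pressure coefficient:
Ka = tan^2(45 - phi/2) = tan^2(32.5) = 0.405859
Compute active force:
Pa = 0.5 * Ka * gamma * H^2
Pa = 0.5 * 0.405859 * 19.4 * 6.1^2
Pa = 146.49 kN/m


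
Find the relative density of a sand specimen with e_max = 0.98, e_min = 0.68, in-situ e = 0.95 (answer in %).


Result: 10.0 %

Derivation:
Using Dr = (e_max - e) / (e_max - e_min) * 100
e_max - e = 0.98 - 0.95 = 0.03
e_max - e_min = 0.98 - 0.68 = 0.3
Dr = 0.03 / 0.3 * 100
Dr = 10.0 %


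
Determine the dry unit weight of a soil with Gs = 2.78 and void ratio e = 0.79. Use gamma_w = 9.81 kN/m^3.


Result: 15.236 kN/m^3

Derivation:
Using gamma_d = Gs * gamma_w / (1 + e)
gamma_d = 2.78 * 9.81 / (1 + 0.79)
gamma_d = 2.78 * 9.81 / 1.79
gamma_d = 15.236 kN/m^3


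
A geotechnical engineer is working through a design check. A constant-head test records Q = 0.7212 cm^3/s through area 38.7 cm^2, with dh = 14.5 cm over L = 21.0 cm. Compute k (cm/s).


Compute hydraulic gradient:
i = dh / L = 14.5 / 21.0 = 0.690476
Then apply Darcy's law:
k = Q / (A * i)
k = 0.7212 / (38.7 * 0.690476)
k = 0.7212 / 26.7214
k = 0.02699 cm/s


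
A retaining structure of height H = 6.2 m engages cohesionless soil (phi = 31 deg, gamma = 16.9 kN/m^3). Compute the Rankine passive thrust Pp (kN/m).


Compute passive earth pressure coefficient:
Kp = tan^2(45 + phi/2) = tan^2(60.5) = 3.124035
Compute passive force:
Pp = 0.5 * Kp * gamma * H^2
Pp = 0.5 * 3.124035 * 16.9 * 6.2^2
Pp = 1014.74 kN/m


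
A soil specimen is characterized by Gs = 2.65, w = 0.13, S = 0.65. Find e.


Result: 0.53

Derivation:
Using the relation e = Gs * w / S
e = 2.65 * 0.13 / 0.65
e = 0.53


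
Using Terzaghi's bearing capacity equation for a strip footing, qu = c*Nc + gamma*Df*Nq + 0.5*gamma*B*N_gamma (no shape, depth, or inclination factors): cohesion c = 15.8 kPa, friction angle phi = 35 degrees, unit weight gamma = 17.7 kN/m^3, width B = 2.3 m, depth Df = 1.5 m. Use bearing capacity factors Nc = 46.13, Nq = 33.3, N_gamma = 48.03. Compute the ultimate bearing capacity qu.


Compute qu = c*Nc + gamma*Df*Nq + 0.5*gamma*B*N_gamma
Term 1: 15.8 * 46.13 = 728.854
Term 2: 17.7 * 1.5 * 33.3 = 884.115
Term 3: 0.5 * 17.7 * 2.3 * 48.03 = 977.65065
qu = 728.854 + 884.115 + 977.65065
qu = 2590.62 kPa


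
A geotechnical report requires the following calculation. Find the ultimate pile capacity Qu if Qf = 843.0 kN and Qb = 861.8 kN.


Result: 1704.8 kN

Derivation:
Using Qu = Qf + Qb
Qu = 843.0 + 861.8
Qu = 1704.8 kN


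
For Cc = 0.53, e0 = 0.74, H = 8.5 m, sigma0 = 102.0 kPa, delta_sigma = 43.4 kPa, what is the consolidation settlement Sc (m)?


Result: 0.3986 m

Derivation:
Using Sc = Cc * H / (1 + e0) * log10((sigma0 + delta_sigma) / sigma0)
Stress ratio = (102.0 + 43.4) / 102.0 = 1.42549
log10(1.42549) = 0.153964
Cc * H / (1 + e0) = 0.53 * 8.5 / (1 + 0.74) = 2.58908
Sc = 2.58908 * 0.153964
Sc = 0.3986 m


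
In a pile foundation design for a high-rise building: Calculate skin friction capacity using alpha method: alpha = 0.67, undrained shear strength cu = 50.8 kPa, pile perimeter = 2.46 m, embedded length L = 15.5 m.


Using Qs = alpha * cu * perimeter * L
Qs = 0.67 * 50.8 * 2.46 * 15.5
Qs = 1297.79 kN


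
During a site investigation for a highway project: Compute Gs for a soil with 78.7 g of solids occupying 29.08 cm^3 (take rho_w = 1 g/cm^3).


Result: 2.706

Derivation:
Using Gs = m_s / (V_s * rho_w)
Since rho_w = 1 g/cm^3:
Gs = 78.7 / 29.08
Gs = 2.706


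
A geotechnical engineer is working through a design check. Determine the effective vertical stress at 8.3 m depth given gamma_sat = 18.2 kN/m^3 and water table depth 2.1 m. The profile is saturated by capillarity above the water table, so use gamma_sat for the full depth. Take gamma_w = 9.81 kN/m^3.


Total stress = gamma_sat * depth
sigma = 18.2 * 8.3 = 151.06 kPa
Pore water pressure u = gamma_w * (depth - d_wt)
u = 9.81 * (8.3 - 2.1) = 60.822 kPa
Effective stress = sigma - u
sigma' = 151.06 - 60.822 = 90.24 kPa


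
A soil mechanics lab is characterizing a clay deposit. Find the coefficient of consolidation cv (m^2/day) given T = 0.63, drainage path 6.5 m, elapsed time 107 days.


Using cv = T * H_dr^2 / t
H_dr^2 = 6.5^2 = 42.25
cv = 0.63 * 42.25 / 107
cv = 0.24876 m^2/day


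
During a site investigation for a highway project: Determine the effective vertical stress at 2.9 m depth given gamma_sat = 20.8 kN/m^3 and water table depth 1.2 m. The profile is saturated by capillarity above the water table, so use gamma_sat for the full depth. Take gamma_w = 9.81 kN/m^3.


Result: 43.64 kPa

Derivation:
Total stress = gamma_sat * depth
sigma = 20.8 * 2.9 = 60.32 kPa
Pore water pressure u = gamma_w * (depth - d_wt)
u = 9.81 * (2.9 - 1.2) = 16.677 kPa
Effective stress = sigma - u
sigma' = 60.32 - 16.677 = 43.64 kPa


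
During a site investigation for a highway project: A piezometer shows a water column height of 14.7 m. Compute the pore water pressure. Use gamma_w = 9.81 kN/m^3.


Using u = gamma_w * h_w
u = 9.81 * 14.7
u = 144.21 kPa


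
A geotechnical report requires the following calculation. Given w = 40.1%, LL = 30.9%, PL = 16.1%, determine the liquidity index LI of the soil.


First compute the plasticity index:
PI = LL - PL = 30.9 - 16.1 = 14.8
Then compute the liquidity index:
LI = (w - PL) / PI
LI = (40.1 - 16.1) / 14.8
LI = 1.622


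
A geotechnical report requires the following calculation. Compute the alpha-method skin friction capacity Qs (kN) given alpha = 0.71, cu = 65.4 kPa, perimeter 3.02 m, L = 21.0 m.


Using Qs = alpha * cu * perimeter * L
Qs = 0.71 * 65.4 * 3.02 * 21.0
Qs = 2944.84 kN


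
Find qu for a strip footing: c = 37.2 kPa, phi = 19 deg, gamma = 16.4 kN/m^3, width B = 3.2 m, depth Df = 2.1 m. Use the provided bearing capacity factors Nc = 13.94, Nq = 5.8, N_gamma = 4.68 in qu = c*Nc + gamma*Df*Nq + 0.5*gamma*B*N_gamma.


Result: 841.12 kPa

Derivation:
Compute qu = c*Nc + gamma*Df*Nq + 0.5*gamma*B*N_gamma
Term 1: 37.2 * 13.94 = 518.568
Term 2: 16.4 * 2.1 * 5.8 = 199.752
Term 3: 0.5 * 16.4 * 3.2 * 4.68 = 122.8032
qu = 518.568 + 199.752 + 122.8032
qu = 841.12 kPa


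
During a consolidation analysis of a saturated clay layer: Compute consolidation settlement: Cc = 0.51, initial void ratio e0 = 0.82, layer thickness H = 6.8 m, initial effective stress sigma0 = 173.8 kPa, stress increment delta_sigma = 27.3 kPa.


Result: 0.1207 m

Derivation:
Using Sc = Cc * H / (1 + e0) * log10((sigma0 + delta_sigma) / sigma0)
Stress ratio = (173.8 + 27.3) / 173.8 = 1.15708
log10(1.15708) = 0.0633623
Cc * H / (1 + e0) = 0.51 * 6.8 / (1 + 0.82) = 1.90549
Sc = 1.90549 * 0.0633623
Sc = 0.1207 m


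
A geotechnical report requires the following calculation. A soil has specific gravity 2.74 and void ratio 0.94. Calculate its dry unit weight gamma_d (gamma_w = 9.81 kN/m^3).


Using gamma_d = Gs * gamma_w / (1 + e)
gamma_d = 2.74 * 9.81 / (1 + 0.94)
gamma_d = 2.74 * 9.81 / 1.94
gamma_d = 13.855 kN/m^3


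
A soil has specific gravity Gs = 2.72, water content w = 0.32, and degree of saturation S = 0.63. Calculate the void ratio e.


Using the relation e = Gs * w / S
e = 2.72 * 0.32 / 0.63
e = 1.3816


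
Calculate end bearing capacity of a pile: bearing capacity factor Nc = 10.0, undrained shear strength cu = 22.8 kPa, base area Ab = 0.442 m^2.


Using Qb = Nc * cu * Ab
Qb = 10.0 * 22.8 * 0.442
Qb = 100.78 kN


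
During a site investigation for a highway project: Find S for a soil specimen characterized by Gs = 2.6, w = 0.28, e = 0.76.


Using S = Gs * w / e
S = 2.6 * 0.28 / 0.76
S = 0.9579


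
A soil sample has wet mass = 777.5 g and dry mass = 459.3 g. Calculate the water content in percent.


Using w = (m_wet - m_dry) / m_dry * 100
m_wet - m_dry = 777.5 - 459.3 = 318.2 g
w = 318.2 / 459.3 * 100
w = 69.28 %


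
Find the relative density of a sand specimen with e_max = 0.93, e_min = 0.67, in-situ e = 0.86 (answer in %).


Result: 26.92 %

Derivation:
Using Dr = (e_max - e) / (e_max - e_min) * 100
e_max - e = 0.93 - 0.86 = 0.07
e_max - e_min = 0.93 - 0.67 = 0.26
Dr = 0.07 / 0.26 * 100
Dr = 26.92 %


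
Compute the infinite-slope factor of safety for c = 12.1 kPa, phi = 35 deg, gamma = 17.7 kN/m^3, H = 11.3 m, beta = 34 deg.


Using Fs = c / (gamma*H*sin(beta)*cos(beta)) + tan(phi)/tan(beta)
Cohesion contribution = 12.1 / (17.7*11.3*sin(34)*cos(34))
Cohesion contribution = 0.130496
Friction contribution = tan(35)/tan(34) = 1.0381
Fs = 0.130496 + 1.0381
Fs = 1.169


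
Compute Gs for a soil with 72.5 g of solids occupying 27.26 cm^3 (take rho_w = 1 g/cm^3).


Result: 2.66

Derivation:
Using Gs = m_s / (V_s * rho_w)
Since rho_w = 1 g/cm^3:
Gs = 72.5 / 27.26
Gs = 2.66


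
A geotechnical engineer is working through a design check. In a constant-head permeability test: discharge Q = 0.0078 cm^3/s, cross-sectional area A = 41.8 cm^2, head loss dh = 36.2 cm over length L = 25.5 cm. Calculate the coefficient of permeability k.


Compute hydraulic gradient:
i = dh / L = 36.2 / 25.5 = 1.41961
Then apply Darcy's law:
k = Q / (A * i)
k = 0.0078 / (41.8 * 1.41961)
k = 0.0078 / 59.3396
k = 0.000131 cm/s


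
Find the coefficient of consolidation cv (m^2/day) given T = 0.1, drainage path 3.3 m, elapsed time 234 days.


Using cv = T * H_dr^2 / t
H_dr^2 = 3.3^2 = 10.89
cv = 0.1 * 10.89 / 234
cv = 0.00465 m^2/day


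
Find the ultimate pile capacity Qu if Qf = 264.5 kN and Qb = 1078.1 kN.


Using Qu = Qf + Qb
Qu = 264.5 + 1078.1
Qu = 1342.6 kN


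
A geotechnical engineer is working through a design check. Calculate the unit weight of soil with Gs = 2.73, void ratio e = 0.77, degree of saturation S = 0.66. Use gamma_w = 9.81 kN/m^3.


Using gamma = gamma_w * (Gs + S*e) / (1 + e)
Numerator: Gs + S*e = 2.73 + 0.66*0.77 = 3.2382
Denominator: 1 + e = 1 + 0.77 = 1.77
gamma = 9.81 * 3.2382 / 1.77
gamma = 17.947 kN/m^3


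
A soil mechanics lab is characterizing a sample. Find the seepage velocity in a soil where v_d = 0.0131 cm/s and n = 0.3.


Using v_s = v_d / n
v_s = 0.0131 / 0.3
v_s = 0.04367 cm/s


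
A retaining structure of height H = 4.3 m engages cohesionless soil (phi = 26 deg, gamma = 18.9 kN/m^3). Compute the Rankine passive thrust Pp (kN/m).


Result: 447.5 kN/m

Derivation:
Compute passive earth pressure coefficient:
Kp = tan^2(45 + phi/2) = tan^2(58.0) = 2.561071
Compute passive force:
Pp = 0.5 * Kp * gamma * H^2
Pp = 0.5 * 2.561071 * 18.9 * 4.3^2
Pp = 447.5 kN/m


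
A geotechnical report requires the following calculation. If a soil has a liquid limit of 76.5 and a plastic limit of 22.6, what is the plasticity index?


Using PI = LL - PL
PI = 76.5 - 22.6
PI = 53.9


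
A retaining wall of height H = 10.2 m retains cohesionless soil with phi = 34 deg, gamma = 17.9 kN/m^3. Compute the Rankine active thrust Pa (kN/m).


Compute active earth pressure coefficient:
Ka = tan^2(45 - phi/2) = tan^2(28.0) = 0.282715
Compute active force:
Pa = 0.5 * Ka * gamma * H^2
Pa = 0.5 * 0.282715 * 17.9 * 10.2^2
Pa = 263.25 kN/m


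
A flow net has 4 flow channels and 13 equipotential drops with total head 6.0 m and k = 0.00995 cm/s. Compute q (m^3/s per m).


Convert k to m/s for unit consistency with H:
k = 0.00995 cm/s = 0.00995 / 100 m/s = 9.95e-05 m/s
Using q = k * H * Nf / Nd
Nf / Nd = 4 / 13 = 0.3077
q = 9.95e-05 * 6.0 * 0.3077
q = 0.0001837 m^3/s per m


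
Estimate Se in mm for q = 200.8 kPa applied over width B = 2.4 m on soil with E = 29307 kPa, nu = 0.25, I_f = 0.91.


Using Se = q * B * (1 - nu^2) * I_f / E
1 - nu^2 = 1 - 0.25^2 = 0.9375
Se = 200.8 * 2.4 * 0.9375 * 0.91 / 29307
Se = 0.014029 m
Convert to mm: Se = 0.014029 * 1000 = 14.029 mm


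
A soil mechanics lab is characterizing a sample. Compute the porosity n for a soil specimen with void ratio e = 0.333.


Using the relation n = e / (1 + e)
n = 0.333 / (1 + 0.333)
n = 0.333 / 1.333
n = 0.2498


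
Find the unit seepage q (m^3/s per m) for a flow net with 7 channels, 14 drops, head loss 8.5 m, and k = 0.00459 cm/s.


Convert k to m/s for unit consistency with H:
k = 0.00459 cm/s = 0.00459 / 100 m/s = 4.59e-05 m/s
Using q = k * H * Nf / Nd
Nf / Nd = 7 / 14 = 0.5
q = 4.59e-05 * 8.5 * 0.5
q = 0.0001951 m^3/s per m


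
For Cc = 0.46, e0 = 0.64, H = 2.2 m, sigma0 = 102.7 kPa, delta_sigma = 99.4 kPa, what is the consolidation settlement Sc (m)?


Result: 0.1814 m

Derivation:
Using Sc = Cc * H / (1 + e0) * log10((sigma0 + delta_sigma) / sigma0)
Stress ratio = (102.7 + 99.4) / 102.7 = 1.96787
log10(1.96787) = 0.293996
Cc * H / (1 + e0) = 0.46 * 2.2 / (1 + 0.64) = 0.617073
Sc = 0.617073 * 0.293996
Sc = 0.1814 m


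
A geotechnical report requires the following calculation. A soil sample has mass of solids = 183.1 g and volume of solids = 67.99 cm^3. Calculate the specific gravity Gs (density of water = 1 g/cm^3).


Using Gs = m_s / (V_s * rho_w)
Since rho_w = 1 g/cm^3:
Gs = 183.1 / 67.99
Gs = 2.693


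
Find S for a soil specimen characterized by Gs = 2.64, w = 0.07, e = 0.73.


Using S = Gs * w / e
S = 2.64 * 0.07 / 0.73
S = 0.2532


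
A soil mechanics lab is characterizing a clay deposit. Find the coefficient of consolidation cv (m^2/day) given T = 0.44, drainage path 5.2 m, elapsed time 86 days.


Using cv = T * H_dr^2 / t
H_dr^2 = 5.2^2 = 27.04
cv = 0.44 * 27.04 / 86
cv = 0.13834 m^2/day


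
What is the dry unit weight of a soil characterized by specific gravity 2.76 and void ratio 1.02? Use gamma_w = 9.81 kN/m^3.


Using gamma_d = Gs * gamma_w / (1 + e)
gamma_d = 2.76 * 9.81 / (1 + 1.02)
gamma_d = 2.76 * 9.81 / 2.02
gamma_d = 13.404 kN/m^3


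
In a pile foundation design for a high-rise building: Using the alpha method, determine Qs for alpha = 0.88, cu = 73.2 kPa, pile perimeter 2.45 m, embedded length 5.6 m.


Result: 883.79 kN

Derivation:
Using Qs = alpha * cu * perimeter * L
Qs = 0.88 * 73.2 * 2.45 * 5.6
Qs = 883.79 kN


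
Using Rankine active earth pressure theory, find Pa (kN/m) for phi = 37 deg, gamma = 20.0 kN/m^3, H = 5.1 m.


Compute active earth pressure coefficient:
Ka = tan^2(45 - phi/2) = tan^2(26.5) = 0.248584
Compute active force:
Pa = 0.5 * Ka * gamma * H^2
Pa = 0.5 * 0.248584 * 20.0 * 5.1^2
Pa = 64.66 kN/m


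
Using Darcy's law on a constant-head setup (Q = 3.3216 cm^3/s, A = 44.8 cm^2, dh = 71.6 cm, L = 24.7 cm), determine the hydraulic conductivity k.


Result: 0.025577 cm/s

Derivation:
Compute hydraulic gradient:
i = dh / L = 71.6 / 24.7 = 2.89879
Then apply Darcy's law:
k = Q / (A * i)
k = 3.3216 / (44.8 * 2.89879)
k = 3.3216 / 129.866
k = 0.025577 cm/s


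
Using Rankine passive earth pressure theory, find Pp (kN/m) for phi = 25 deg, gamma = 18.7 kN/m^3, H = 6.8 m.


Compute passive earth pressure coefficient:
Kp = tan^2(45 + phi/2) = tan^2(57.5) = 2.463913
Compute passive force:
Pp = 0.5 * Kp * gamma * H^2
Pp = 0.5 * 2.463913 * 18.7 * 6.8^2
Pp = 1065.26 kN/m


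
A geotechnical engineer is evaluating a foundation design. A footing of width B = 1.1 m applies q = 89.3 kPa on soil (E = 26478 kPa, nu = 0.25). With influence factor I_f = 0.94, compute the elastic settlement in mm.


Using Se = q * B * (1 - nu^2) * I_f / E
1 - nu^2 = 1 - 0.25^2 = 0.9375
Se = 89.3 * 1.1 * 0.9375 * 0.94 / 26478
Se = 0.003269 m
Convert to mm: Se = 0.003269 * 1000 = 3.269 mm


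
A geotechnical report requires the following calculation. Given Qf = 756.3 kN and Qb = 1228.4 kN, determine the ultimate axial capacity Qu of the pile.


Using Qu = Qf + Qb
Qu = 756.3 + 1228.4
Qu = 1984.7 kN


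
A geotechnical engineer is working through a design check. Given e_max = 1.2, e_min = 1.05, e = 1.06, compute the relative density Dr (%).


Using Dr = (e_max - e) / (e_max - e_min) * 100
e_max - e = 1.2 - 1.06 = 0.14
e_max - e_min = 1.2 - 1.05 = 0.15
Dr = 0.14 / 0.15 * 100
Dr = 93.33 %


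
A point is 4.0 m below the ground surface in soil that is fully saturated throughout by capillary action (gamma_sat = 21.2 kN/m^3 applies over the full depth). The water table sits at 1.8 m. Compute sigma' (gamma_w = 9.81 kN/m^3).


Result: 63.22 kPa

Derivation:
Total stress = gamma_sat * depth
sigma = 21.2 * 4.0 = 84.8 kPa
Pore water pressure u = gamma_w * (depth - d_wt)
u = 9.81 * (4.0 - 1.8) = 21.582 kPa
Effective stress = sigma - u
sigma' = 84.8 - 21.582 = 63.22 kPa


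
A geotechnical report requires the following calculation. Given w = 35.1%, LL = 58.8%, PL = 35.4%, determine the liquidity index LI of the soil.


First compute the plasticity index:
PI = LL - PL = 58.8 - 35.4 = 23.4
Then compute the liquidity index:
LI = (w - PL) / PI
LI = (35.1 - 35.4) / 23.4
LI = -0.013


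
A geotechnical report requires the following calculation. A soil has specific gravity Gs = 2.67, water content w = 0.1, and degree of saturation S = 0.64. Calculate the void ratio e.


Using the relation e = Gs * w / S
e = 2.67 * 0.1 / 0.64
e = 0.4172


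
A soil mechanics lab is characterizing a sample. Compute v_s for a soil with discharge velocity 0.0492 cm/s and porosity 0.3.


Using v_s = v_d / n
v_s = 0.0492 / 0.3
v_s = 0.164 cm/s


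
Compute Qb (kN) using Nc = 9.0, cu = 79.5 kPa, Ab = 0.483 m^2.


Result: 345.59 kN

Derivation:
Using Qb = Nc * cu * Ab
Qb = 9.0 * 79.5 * 0.483
Qb = 345.59 kN


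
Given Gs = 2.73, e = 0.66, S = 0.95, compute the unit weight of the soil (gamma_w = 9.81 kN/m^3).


Result: 19.839 kN/m^3

Derivation:
Using gamma = gamma_w * (Gs + S*e) / (1 + e)
Numerator: Gs + S*e = 2.73 + 0.95*0.66 = 3.357
Denominator: 1 + e = 1 + 0.66 = 1.66
gamma = 9.81 * 3.357 / 1.66
gamma = 19.839 kN/m^3


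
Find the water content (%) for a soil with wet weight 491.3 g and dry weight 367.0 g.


Using w = (m_wet - m_dry) / m_dry * 100
m_wet - m_dry = 491.3 - 367.0 = 124.3 g
w = 124.3 / 367.0 * 100
w = 33.87 %


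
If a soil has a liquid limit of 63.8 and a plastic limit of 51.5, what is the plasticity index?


Using PI = LL - PL
PI = 63.8 - 51.5
PI = 12.3


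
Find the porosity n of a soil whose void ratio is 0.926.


Result: 0.4808

Derivation:
Using the relation n = e / (1 + e)
n = 0.926 / (1 + 0.926)
n = 0.926 / 1.926
n = 0.4808


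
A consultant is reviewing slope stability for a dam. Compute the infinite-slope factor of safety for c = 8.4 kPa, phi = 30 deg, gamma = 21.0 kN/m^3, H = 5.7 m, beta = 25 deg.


Result: 1.421

Derivation:
Using Fs = c / (gamma*H*sin(beta)*cos(beta)) + tan(phi)/tan(beta)
Cohesion contribution = 8.4 / (21.0*5.7*sin(25)*cos(25))
Cohesion contribution = 0.183215
Friction contribution = tan(30)/tan(25) = 1.23813
Fs = 0.183215 + 1.23813
Fs = 1.421


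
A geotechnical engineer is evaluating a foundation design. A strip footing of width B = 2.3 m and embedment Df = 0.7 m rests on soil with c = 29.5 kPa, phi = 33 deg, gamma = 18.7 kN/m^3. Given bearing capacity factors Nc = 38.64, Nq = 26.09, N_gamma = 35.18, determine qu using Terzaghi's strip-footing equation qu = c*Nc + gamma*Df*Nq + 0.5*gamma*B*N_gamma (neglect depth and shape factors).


Compute qu = c*Nc + gamma*Df*Nq + 0.5*gamma*B*N_gamma
Term 1: 29.5 * 38.64 = 1139.88
Term 2: 18.7 * 0.7 * 26.09 = 341.5181
Term 3: 0.5 * 18.7 * 2.3 * 35.18 = 756.5459
qu = 1139.88 + 341.5181 + 756.5459
qu = 2237.94 kPa


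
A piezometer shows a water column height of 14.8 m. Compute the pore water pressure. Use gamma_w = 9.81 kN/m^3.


Using u = gamma_w * h_w
u = 9.81 * 14.8
u = 145.19 kPa


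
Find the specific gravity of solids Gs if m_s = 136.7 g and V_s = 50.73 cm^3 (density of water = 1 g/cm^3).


Using Gs = m_s / (V_s * rho_w)
Since rho_w = 1 g/cm^3:
Gs = 136.7 / 50.73
Gs = 2.695


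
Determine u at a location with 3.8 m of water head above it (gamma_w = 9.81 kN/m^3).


Result: 37.28 kPa

Derivation:
Using u = gamma_w * h_w
u = 9.81 * 3.8
u = 37.28 kPa


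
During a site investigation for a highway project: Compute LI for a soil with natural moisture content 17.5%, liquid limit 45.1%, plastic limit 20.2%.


Result: -0.108

Derivation:
First compute the plasticity index:
PI = LL - PL = 45.1 - 20.2 = 24.9
Then compute the liquidity index:
LI = (w - PL) / PI
LI = (17.5 - 20.2) / 24.9
LI = -0.108


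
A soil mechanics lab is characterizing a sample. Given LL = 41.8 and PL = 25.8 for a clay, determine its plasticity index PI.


Using PI = LL - PL
PI = 41.8 - 25.8
PI = 16.0


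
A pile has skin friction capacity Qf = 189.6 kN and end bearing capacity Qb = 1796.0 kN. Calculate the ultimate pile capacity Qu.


Using Qu = Qf + Qb
Qu = 189.6 + 1796.0
Qu = 1985.6 kN


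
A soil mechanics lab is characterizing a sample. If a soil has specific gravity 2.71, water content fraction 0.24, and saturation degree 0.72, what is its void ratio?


Using the relation e = Gs * w / S
e = 2.71 * 0.24 / 0.72
e = 0.9033


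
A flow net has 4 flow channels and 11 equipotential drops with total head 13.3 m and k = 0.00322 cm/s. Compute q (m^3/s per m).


Result: 0.0001557 m^3/s per m

Derivation:
Convert k to m/s for unit consistency with H:
k = 0.00322 cm/s = 0.00322 / 100 m/s = 3.22e-05 m/s
Using q = k * H * Nf / Nd
Nf / Nd = 4 / 11 = 0.3636
q = 3.22e-05 * 13.3 * 0.3636
q = 0.0001557 m^3/s per m


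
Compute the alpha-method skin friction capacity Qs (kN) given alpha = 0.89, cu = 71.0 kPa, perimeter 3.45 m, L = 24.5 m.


Using Qs = alpha * cu * perimeter * L
Qs = 0.89 * 71.0 * 3.45 * 24.5
Qs = 5341.13 kN


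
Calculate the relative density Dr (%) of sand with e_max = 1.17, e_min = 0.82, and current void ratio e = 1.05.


Using Dr = (e_max - e) / (e_max - e_min) * 100
e_max - e = 1.17 - 1.05 = 0.12
e_max - e_min = 1.17 - 0.82 = 0.35
Dr = 0.12 / 0.35 * 100
Dr = 34.29 %


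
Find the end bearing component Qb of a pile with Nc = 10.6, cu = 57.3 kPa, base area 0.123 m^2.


Using Qb = Nc * cu * Ab
Qb = 10.6 * 57.3 * 0.123
Qb = 74.71 kN


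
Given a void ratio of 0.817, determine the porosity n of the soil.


Using the relation n = e / (1 + e)
n = 0.817 / (1 + 0.817)
n = 0.817 / 1.817
n = 0.4496


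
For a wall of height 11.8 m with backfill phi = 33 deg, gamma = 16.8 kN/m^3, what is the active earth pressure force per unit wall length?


Result: 344.8 kN/m

Derivation:
Compute active earth pressure coefficient:
Ka = tan^2(45 - phi/2) = tan^2(28.5) = 0.294801
Compute active force:
Pa = 0.5 * Ka * gamma * H^2
Pa = 0.5 * 0.294801 * 16.8 * 11.8^2
Pa = 344.8 kN/m


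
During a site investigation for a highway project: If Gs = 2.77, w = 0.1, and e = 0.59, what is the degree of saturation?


Result: 0.4695

Derivation:
Using S = Gs * w / e
S = 2.77 * 0.1 / 0.59
S = 0.4695


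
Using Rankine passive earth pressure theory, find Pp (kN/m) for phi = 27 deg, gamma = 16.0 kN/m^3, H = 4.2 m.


Compute passive earth pressure coefficient:
Kp = tan^2(45 + phi/2) = tan^2(58.5) = 2.66294
Compute passive force:
Pp = 0.5 * Kp * gamma * H^2
Pp = 0.5 * 2.66294 * 16.0 * 4.2^2
Pp = 375.79 kN/m


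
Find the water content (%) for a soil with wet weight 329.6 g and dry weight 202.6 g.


Using w = (m_wet - m_dry) / m_dry * 100
m_wet - m_dry = 329.6 - 202.6 = 127.0 g
w = 127.0 / 202.6 * 100
w = 62.69 %


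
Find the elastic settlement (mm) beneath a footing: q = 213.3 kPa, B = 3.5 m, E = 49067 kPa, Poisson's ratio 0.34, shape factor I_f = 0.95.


Using Se = q * B * (1 - nu^2) * I_f / E
1 - nu^2 = 1 - 0.34^2 = 0.8844
Se = 213.3 * 3.5 * 0.8844 * 0.95 / 49067
Se = 0.012783 m
Convert to mm: Se = 0.012783 * 1000 = 12.783 mm


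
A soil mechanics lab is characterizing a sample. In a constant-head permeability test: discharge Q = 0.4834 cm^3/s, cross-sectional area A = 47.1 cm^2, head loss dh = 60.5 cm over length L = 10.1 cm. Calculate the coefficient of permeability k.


Result: 0.001713 cm/s

Derivation:
Compute hydraulic gradient:
i = dh / L = 60.5 / 10.1 = 5.9901
Then apply Darcy's law:
k = Q / (A * i)
k = 0.4834 / (47.1 * 5.9901)
k = 0.4834 / 282.134
k = 0.001713 cm/s


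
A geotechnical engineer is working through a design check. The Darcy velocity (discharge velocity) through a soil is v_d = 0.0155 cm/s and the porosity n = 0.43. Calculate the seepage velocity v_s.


Using v_s = v_d / n
v_s = 0.0155 / 0.43
v_s = 0.03605 cm/s


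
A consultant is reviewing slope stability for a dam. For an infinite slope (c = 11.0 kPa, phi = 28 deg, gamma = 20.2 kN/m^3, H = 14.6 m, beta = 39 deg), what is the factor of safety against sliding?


Using Fs = c / (gamma*H*sin(beta)*cos(beta)) + tan(phi)/tan(beta)
Cohesion contribution = 11.0 / (20.2*14.6*sin(39)*cos(39))
Cohesion contribution = 0.076263
Friction contribution = tan(28)/tan(39) = 0.656606
Fs = 0.076263 + 0.656606
Fs = 0.733


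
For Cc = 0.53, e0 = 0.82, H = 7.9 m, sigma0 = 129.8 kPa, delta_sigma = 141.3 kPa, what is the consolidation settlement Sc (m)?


Using Sc = Cc * H / (1 + e0) * log10((sigma0 + delta_sigma) / sigma0)
Stress ratio = (129.8 + 141.3) / 129.8 = 2.0886
log10(2.0886) = 0.319855
Cc * H / (1 + e0) = 0.53 * 7.9 / (1 + 0.82) = 2.30055
Sc = 2.30055 * 0.319855
Sc = 0.7358 m


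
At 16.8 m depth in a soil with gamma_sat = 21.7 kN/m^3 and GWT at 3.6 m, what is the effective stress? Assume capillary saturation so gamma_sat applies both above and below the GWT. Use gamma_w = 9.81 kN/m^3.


Total stress = gamma_sat * depth
sigma = 21.7 * 16.8 = 364.56 kPa
Pore water pressure u = gamma_w * (depth - d_wt)
u = 9.81 * (16.8 - 3.6) = 129.492 kPa
Effective stress = sigma - u
sigma' = 364.56 - 129.492 = 235.07 kPa


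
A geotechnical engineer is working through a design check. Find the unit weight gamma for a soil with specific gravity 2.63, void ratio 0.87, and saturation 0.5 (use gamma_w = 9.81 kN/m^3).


Using gamma = gamma_w * (Gs + S*e) / (1 + e)
Numerator: Gs + S*e = 2.63 + 0.5*0.87 = 3.065
Denominator: 1 + e = 1 + 0.87 = 1.87
gamma = 9.81 * 3.065 / 1.87
gamma = 16.079 kN/m^3


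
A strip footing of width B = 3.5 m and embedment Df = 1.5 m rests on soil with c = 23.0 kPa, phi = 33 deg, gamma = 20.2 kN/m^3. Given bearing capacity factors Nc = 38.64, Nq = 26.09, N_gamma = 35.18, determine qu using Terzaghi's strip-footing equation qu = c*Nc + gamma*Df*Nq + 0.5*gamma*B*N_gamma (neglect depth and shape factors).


Compute qu = c*Nc + gamma*Df*Nq + 0.5*gamma*B*N_gamma
Term 1: 23.0 * 38.64 = 888.72
Term 2: 20.2 * 1.5 * 26.09 = 790.527
Term 3: 0.5 * 20.2 * 3.5 * 35.18 = 1243.613
qu = 888.72 + 790.527 + 1243.613
qu = 2922.86 kPa


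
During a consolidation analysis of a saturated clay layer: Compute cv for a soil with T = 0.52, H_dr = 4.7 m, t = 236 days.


Using cv = T * H_dr^2 / t
H_dr^2 = 4.7^2 = 22.09
cv = 0.52 * 22.09 / 236
cv = 0.04867 m^2/day


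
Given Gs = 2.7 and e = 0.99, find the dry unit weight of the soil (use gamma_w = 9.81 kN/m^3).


Using gamma_d = Gs * gamma_w / (1 + e)
gamma_d = 2.7 * 9.81 / (1 + 0.99)
gamma_d = 2.7 * 9.81 / 1.99
gamma_d = 13.31 kN/m^3


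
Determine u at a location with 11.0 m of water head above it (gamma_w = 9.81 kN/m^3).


Using u = gamma_w * h_w
u = 9.81 * 11.0
u = 107.91 kPa


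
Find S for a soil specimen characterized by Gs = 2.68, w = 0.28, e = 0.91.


Result: 0.8246

Derivation:
Using S = Gs * w / e
S = 2.68 * 0.28 / 0.91
S = 0.8246


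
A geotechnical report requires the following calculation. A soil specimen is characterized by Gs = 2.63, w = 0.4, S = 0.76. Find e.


Result: 1.3842

Derivation:
Using the relation e = Gs * w / S
e = 2.63 * 0.4 / 0.76
e = 1.3842


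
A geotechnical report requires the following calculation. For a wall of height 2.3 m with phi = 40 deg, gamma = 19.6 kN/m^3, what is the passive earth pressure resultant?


Compute passive earth pressure coefficient:
Kp = tan^2(45 + phi/2) = tan^2(65.0) = 4.59891
Compute passive force:
Pp = 0.5 * Kp * gamma * H^2
Pp = 0.5 * 4.59891 * 19.6 * 2.3^2
Pp = 238.42 kN/m


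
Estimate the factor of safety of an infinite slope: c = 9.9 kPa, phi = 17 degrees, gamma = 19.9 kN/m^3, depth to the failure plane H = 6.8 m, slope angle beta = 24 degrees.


Using Fs = c / (gamma*H*sin(beta)*cos(beta)) + tan(phi)/tan(beta)
Cohesion contribution = 9.9 / (19.9*6.8*sin(24)*cos(24))
Cohesion contribution = 0.196893
Friction contribution = tan(17)/tan(24) = 0.686682
Fs = 0.196893 + 0.686682
Fs = 0.884


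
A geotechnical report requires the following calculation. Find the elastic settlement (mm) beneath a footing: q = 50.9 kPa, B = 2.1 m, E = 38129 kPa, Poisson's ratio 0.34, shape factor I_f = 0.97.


Result: 2.405 mm

Derivation:
Using Se = q * B * (1 - nu^2) * I_f / E
1 - nu^2 = 1 - 0.34^2 = 0.8844
Se = 50.9 * 2.1 * 0.8844 * 0.97 / 38129
Se = 0.002405 m
Convert to mm: Se = 0.002405 * 1000 = 2.405 mm


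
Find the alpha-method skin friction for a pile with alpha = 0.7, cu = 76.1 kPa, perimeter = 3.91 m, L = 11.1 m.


Using Qs = alpha * cu * perimeter * L
Qs = 0.7 * 76.1 * 3.91 * 11.1
Qs = 2311.97 kN


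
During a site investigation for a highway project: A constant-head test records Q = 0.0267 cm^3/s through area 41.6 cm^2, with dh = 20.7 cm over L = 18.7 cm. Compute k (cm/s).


Compute hydraulic gradient:
i = dh / L = 20.7 / 18.7 = 1.10695
Then apply Darcy's law:
k = Q / (A * i)
k = 0.0267 / (41.6 * 1.10695)
k = 0.0267 / 46.0492
k = 0.00058 cm/s


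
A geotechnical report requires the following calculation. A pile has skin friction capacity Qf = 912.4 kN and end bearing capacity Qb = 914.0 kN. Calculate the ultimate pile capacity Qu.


Using Qu = Qf + Qb
Qu = 912.4 + 914.0
Qu = 1826.4 kN


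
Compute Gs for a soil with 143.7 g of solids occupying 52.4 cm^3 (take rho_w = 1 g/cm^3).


Result: 2.742

Derivation:
Using Gs = m_s / (V_s * rho_w)
Since rho_w = 1 g/cm^3:
Gs = 143.7 / 52.4
Gs = 2.742


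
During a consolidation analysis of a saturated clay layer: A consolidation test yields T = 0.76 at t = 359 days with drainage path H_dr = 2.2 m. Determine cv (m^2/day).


Using cv = T * H_dr^2 / t
H_dr^2 = 2.2^2 = 4.84
cv = 0.76 * 4.84 / 359
cv = 0.01025 m^2/day


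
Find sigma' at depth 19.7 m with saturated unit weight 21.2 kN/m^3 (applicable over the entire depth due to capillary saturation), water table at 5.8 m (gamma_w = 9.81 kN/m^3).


Result: 281.28 kPa

Derivation:
Total stress = gamma_sat * depth
sigma = 21.2 * 19.7 = 417.64 kPa
Pore water pressure u = gamma_w * (depth - d_wt)
u = 9.81 * (19.7 - 5.8) = 136.359 kPa
Effective stress = sigma - u
sigma' = 417.64 - 136.359 = 281.28 kPa


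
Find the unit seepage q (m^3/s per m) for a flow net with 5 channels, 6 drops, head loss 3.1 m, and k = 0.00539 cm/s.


Convert k to m/s for unit consistency with H:
k = 0.00539 cm/s = 0.00539 / 100 m/s = 5.39e-05 m/s
Using q = k * H * Nf / Nd
Nf / Nd = 5 / 6 = 0.8333
q = 5.39e-05 * 3.1 * 0.8333
q = 0.0001392 m^3/s per m


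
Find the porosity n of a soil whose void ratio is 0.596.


Result: 0.3734

Derivation:
Using the relation n = e / (1 + e)
n = 0.596 / (1 + 0.596)
n = 0.596 / 1.596
n = 0.3734


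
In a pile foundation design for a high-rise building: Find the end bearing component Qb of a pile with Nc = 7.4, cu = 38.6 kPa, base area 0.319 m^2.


Result: 91.12 kN

Derivation:
Using Qb = Nc * cu * Ab
Qb = 7.4 * 38.6 * 0.319
Qb = 91.12 kN


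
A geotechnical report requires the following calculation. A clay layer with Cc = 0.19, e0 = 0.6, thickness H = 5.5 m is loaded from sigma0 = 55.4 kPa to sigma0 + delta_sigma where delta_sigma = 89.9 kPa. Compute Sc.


Using Sc = Cc * H / (1 + e0) * log10((sigma0 + delta_sigma) / sigma0)
Stress ratio = (55.4 + 89.9) / 55.4 = 2.62274
log10(2.62274) = 0.418756
Cc * H / (1 + e0) = 0.19 * 5.5 / (1 + 0.6) = 0.653125
Sc = 0.653125 * 0.418756
Sc = 0.2735 m


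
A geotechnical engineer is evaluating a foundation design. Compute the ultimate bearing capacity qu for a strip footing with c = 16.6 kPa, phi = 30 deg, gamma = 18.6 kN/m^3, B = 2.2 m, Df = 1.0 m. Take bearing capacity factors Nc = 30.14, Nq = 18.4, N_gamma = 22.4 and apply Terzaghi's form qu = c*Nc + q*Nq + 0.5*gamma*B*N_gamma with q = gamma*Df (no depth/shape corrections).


Result: 1300.87 kPa

Derivation:
Compute qu = c*Nc + gamma*Df*Nq + 0.5*gamma*B*N_gamma
Term 1: 16.6 * 30.14 = 500.324
Term 2: 18.6 * 1.0 * 18.4 = 342.24
Term 3: 0.5 * 18.6 * 2.2 * 22.4 = 458.304
qu = 500.324 + 342.24 + 458.304
qu = 1300.87 kPa


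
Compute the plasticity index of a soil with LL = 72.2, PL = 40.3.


Using PI = LL - PL
PI = 72.2 - 40.3
PI = 31.9


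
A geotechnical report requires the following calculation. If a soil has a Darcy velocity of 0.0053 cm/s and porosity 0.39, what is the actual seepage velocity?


Using v_s = v_d / n
v_s = 0.0053 / 0.39
v_s = 0.01359 cm/s


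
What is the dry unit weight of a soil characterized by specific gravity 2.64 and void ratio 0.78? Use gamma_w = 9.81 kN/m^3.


Using gamma_d = Gs * gamma_w / (1 + e)
gamma_d = 2.64 * 9.81 / (1 + 0.78)
gamma_d = 2.64 * 9.81 / 1.78
gamma_d = 14.55 kN/m^3


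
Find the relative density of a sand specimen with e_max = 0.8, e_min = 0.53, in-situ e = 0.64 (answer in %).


Using Dr = (e_max - e) / (e_max - e_min) * 100
e_max - e = 0.8 - 0.64 = 0.16
e_max - e_min = 0.8 - 0.53 = 0.27
Dr = 0.16 / 0.27 * 100
Dr = 59.26 %


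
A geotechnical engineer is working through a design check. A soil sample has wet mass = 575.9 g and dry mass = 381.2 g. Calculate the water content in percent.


Using w = (m_wet - m_dry) / m_dry * 100
m_wet - m_dry = 575.9 - 381.2 = 194.7 g
w = 194.7 / 381.2 * 100
w = 51.08 %


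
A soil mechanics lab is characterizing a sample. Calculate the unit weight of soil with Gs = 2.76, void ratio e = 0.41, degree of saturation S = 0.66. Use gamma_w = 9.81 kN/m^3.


Using gamma = gamma_w * (Gs + S*e) / (1 + e)
Numerator: Gs + S*e = 2.76 + 0.66*0.41 = 3.0306
Denominator: 1 + e = 1 + 0.41 = 1.41
gamma = 9.81 * 3.0306 / 1.41
gamma = 21.085 kN/m^3


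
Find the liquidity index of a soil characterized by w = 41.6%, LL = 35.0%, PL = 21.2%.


Result: 1.478

Derivation:
First compute the plasticity index:
PI = LL - PL = 35.0 - 21.2 = 13.8
Then compute the liquidity index:
LI = (w - PL) / PI
LI = (41.6 - 21.2) / 13.8
LI = 1.478


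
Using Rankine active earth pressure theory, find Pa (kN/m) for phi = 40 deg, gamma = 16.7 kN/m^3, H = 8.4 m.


Result: 128.11 kN/m

Derivation:
Compute active earth pressure coefficient:
Ka = tan^2(45 - phi/2) = tan^2(25.0) = 0.217443
Compute active force:
Pa = 0.5 * Ka * gamma * H^2
Pa = 0.5 * 0.217443 * 16.7 * 8.4^2
Pa = 128.11 kN/m


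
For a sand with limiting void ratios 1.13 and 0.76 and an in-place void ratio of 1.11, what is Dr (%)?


Using Dr = (e_max - e) / (e_max - e_min) * 100
e_max - e = 1.13 - 1.11 = 0.02
e_max - e_min = 1.13 - 0.76 = 0.37
Dr = 0.02 / 0.37 * 100
Dr = 5.41 %


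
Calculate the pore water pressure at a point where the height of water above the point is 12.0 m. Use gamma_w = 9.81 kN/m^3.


Result: 117.72 kPa

Derivation:
Using u = gamma_w * h_w
u = 9.81 * 12.0
u = 117.72 kPa


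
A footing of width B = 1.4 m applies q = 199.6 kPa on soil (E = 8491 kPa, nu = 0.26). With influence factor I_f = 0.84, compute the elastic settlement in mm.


Result: 25.776 mm

Derivation:
Using Se = q * B * (1 - nu^2) * I_f / E
1 - nu^2 = 1 - 0.26^2 = 0.9324
Se = 199.6 * 1.4 * 0.9324 * 0.84 / 8491
Se = 0.025776 m
Convert to mm: Se = 0.025776 * 1000 = 25.776 mm


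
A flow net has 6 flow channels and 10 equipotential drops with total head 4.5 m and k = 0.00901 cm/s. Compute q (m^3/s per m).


Convert k to m/s for unit consistency with H:
k = 0.00901 cm/s = 0.00901 / 100 m/s = 9.01e-05 m/s
Using q = k * H * Nf / Nd
Nf / Nd = 6 / 10 = 0.6
q = 9.01e-05 * 4.5 * 0.6
q = 0.0002433 m^3/s per m


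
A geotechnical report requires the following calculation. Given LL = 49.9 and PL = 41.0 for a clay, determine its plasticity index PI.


Using PI = LL - PL
PI = 49.9 - 41.0
PI = 8.9


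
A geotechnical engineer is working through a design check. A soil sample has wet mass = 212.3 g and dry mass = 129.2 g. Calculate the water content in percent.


Result: 64.32 %

Derivation:
Using w = (m_wet - m_dry) / m_dry * 100
m_wet - m_dry = 212.3 - 129.2 = 83.1 g
w = 83.1 / 129.2 * 100
w = 64.32 %


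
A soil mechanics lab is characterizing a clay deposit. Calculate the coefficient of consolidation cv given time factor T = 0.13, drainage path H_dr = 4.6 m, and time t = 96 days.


Result: 0.02865 m^2/day

Derivation:
Using cv = T * H_dr^2 / t
H_dr^2 = 4.6^2 = 21.16
cv = 0.13 * 21.16 / 96
cv = 0.02865 m^2/day
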